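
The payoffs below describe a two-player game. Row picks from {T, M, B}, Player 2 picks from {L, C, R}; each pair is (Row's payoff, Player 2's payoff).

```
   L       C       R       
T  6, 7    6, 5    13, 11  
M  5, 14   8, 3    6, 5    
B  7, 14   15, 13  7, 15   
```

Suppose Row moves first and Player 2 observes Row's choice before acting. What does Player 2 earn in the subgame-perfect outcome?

11

Player 2 best-responds to each possible Row move:
- T → Player 2 plays R (best of 7, 5, 11); Row gets 13.
- M → Player 2 plays L (best of 14, 3, 5); Row gets 5.
- B → Player 2 plays R (best of 14, 13, 15); Row gets 7.
Row's induced payoffs are 13, 5, 7, so Row commits to T. Subgame-perfect outcome: (T, R) with payoffs (13, 11).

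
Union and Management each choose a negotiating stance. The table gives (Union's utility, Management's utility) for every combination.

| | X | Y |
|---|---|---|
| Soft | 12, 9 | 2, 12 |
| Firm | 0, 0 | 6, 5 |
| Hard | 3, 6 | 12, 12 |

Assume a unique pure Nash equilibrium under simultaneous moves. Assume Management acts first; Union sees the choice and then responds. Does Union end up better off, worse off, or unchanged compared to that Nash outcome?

Solve by backward induction (Management leads).
- X → Union plays Soft (best of 12, 0, 3); Management gets 9.
- Y → Union plays Hard (best of 2, 6, 12); Management gets 12.
Management's induced payoffs are 9, 12, so Management commits to Y. Subgame-perfect outcome: (Hard, Y) with payoffs (12, 12).
Now find the simultaneous Nash equilibrium.
Union's best replies: X→Soft; Y→Hard.
Management's best replies: Soft→Y; Firm→Y; Hard→Y.
The unique mutual best reply is (Hard, Y), giving (12, 12).
Union earns 12 sequentially versus 12 at the Nash outcome: unchanged.

unchanged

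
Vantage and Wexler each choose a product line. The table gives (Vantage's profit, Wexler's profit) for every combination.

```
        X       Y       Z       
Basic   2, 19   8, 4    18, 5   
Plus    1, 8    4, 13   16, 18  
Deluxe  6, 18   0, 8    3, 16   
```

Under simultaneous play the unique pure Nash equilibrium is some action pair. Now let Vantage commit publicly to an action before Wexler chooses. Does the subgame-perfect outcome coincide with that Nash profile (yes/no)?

no

Solve by backward induction (Vantage leads).
- Basic: BR = X, leader payoff 2.
- Plus: BR = Z, leader payoff 16.
- Deluxe: BR = X, leader payoff 6.
Maximizing over 2, 16, 6, Vantage chooses Plus. Subgame-perfect outcome: (Plus, Z) with payoffs (16, 18).
Under simultaneous play:
Vantage's best replies: X→Deluxe; Y→Basic; Z→Basic.
Wexler's best replies: Basic→X; Plus→Z; Deluxe→X.
Only (Deluxe, X) has each player best-responding; Nash payoffs (6, 18).
Sequential outcome (Plus, Z) differs from the Nash profile (Deluxe, X).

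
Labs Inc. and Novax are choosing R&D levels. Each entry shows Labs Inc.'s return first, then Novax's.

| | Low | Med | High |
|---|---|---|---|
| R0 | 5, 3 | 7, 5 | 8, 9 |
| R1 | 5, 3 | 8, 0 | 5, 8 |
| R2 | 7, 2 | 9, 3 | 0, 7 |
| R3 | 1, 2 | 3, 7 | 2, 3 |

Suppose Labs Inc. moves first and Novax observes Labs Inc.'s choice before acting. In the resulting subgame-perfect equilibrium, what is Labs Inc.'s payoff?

8

Novax best-responds to each possible Labs Inc. move:
- R0: Novax compares 3, 5, 9 and picks High; Labs Inc. would get 8.
- R1: Novax compares 3, 0, 8 and picks High; Labs Inc. would get 5.
- R2: Novax compares 2, 3, 7 and picks High; Labs Inc. would get 0.
- R3: Novax compares 2, 7, 3 and picks Med; Labs Inc. would get 3.
Maximizing over 8, 5, 0, 3, Labs Inc. chooses R0. Subgame-perfect outcome: (R0, High) with payoffs (8, 9).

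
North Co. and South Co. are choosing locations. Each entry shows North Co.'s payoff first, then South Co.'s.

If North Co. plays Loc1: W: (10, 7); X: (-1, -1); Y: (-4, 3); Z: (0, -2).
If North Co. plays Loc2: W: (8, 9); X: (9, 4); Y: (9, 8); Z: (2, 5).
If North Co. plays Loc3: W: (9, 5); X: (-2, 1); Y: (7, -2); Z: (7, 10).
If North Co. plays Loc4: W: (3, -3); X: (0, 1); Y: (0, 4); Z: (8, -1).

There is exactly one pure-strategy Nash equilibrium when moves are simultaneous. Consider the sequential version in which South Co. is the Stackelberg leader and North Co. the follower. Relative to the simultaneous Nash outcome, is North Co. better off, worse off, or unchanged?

worse off

Solve by backward induction (South Co. leads).
- W → North Co. plays Loc1 (best of 10, 8, 9, 3); South Co. gets 7.
- X → North Co. plays Loc2 (best of -1, 9, -2, 0); South Co. gets 4.
- Y → North Co. plays Loc2 (best of -4, 9, 7, 0); South Co. gets 8.
- Z → North Co. plays Loc4 (best of 0, 2, 7, 8); South Co. gets -1.
Maximizing over 7, 4, 8, -1, South Co. chooses Y. Subgame-perfect outcome: (Loc2, Y) with payoffs (9, 8).
Under simultaneous play:
North Co.'s best replies: W→Loc1; X→Loc2; Y→Loc2; Z→Loc4.
South Co.'s best replies: Loc1→W; Loc2→W; Loc3→Z; Loc4→Y.
Only (Loc1, W) has each player best-responding; Nash payoffs (10, 7).
North Co. earns 9 sequentially versus 10 at the Nash outcome: worse off.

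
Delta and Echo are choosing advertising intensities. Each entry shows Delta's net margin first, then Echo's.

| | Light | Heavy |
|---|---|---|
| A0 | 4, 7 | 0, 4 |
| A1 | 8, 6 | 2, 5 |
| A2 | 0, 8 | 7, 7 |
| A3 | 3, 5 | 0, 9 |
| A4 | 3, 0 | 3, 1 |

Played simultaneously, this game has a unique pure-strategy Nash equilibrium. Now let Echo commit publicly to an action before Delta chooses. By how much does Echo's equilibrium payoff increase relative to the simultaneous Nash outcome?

Solve by backward induction (Echo leads).
- Light → Delta plays A1 (best of 4, 8, 0, 3, 3); Echo gets 6.
- Heavy → Delta plays A2 (best of 0, 2, 7, 0, 3); Echo gets 7.
Maximizing over 6, 7, Echo chooses Heavy. Subgame-perfect outcome: (A2, Heavy) with payoffs (7, 7).
Now find the simultaneous Nash equilibrium.
Delta's best replies: Light→A1; Heavy→A2.
Echo's best replies: A0→Light; A1→Light; A2→Light; A3→Heavy; A4→Heavy.
The unique mutual best reply is (A1, Light), giving (8, 6).
Echo's commitment gain: 7 − 6 = 1.

1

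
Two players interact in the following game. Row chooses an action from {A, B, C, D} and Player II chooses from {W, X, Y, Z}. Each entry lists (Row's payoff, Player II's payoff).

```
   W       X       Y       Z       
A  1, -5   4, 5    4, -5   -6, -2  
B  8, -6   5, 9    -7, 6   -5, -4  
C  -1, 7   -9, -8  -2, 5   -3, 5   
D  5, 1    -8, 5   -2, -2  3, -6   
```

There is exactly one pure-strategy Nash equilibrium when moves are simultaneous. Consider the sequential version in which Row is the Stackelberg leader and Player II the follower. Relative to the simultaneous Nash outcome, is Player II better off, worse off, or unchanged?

unchanged

Player II best-responds to each possible Row move:
- A: BR = X, leader payoff 4.
- B: BR = X, leader payoff 5.
- C: BR = W, leader payoff -1.
- D: BR = X, leader payoff -8.
Among 4, 5, -1, -8, the best is 5 at B. Subgame-perfect outcome: (B, X) with payoffs (5, 9).
Now find the simultaneous Nash equilibrium.
Row's best replies: W→B; X→B; Y→A; Z→D.
Player II's best replies: A→X; B→X; C→W; D→X.
The unique mutual best reply is (B, X), giving (5, 9).
Player II earns 9 sequentially versus 9 at the Nash outcome: unchanged.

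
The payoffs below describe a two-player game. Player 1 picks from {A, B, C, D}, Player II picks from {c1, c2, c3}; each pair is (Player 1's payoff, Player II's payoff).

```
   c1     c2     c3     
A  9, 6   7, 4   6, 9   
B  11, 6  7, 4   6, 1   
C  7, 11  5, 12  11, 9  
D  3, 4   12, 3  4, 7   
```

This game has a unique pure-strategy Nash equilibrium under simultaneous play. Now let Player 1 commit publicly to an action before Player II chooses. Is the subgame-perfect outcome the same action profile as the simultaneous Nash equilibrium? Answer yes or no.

yes

Player II best-responds to each possible Player 1 move:
- A: Player II compares 6, 4, 9 and picks c3; Player 1 would get 6.
- B: Player II compares 6, 4, 1 and picks c1; Player 1 would get 11.
- C: Player II compares 11, 12, 9 and picks c2; Player 1 would get 5.
- D: Player II compares 4, 3, 7 and picks c3; Player 1 would get 4.
Maximizing over 6, 11, 5, 4, Player 1 chooses B. Subgame-perfect outcome: (B, c1) with payoffs (11, 6).
Now find the simultaneous Nash equilibrium.
Player 1's best replies: c1→B; c2→D; c3→C.
Player II's best replies: A→c3; B→c1; C→c2; D→c3.
Only (B, c1) has each player best-responding; Nash payoffs (11, 6).
Sequential outcome (B, c1) coincides with the Nash profile (B, c1).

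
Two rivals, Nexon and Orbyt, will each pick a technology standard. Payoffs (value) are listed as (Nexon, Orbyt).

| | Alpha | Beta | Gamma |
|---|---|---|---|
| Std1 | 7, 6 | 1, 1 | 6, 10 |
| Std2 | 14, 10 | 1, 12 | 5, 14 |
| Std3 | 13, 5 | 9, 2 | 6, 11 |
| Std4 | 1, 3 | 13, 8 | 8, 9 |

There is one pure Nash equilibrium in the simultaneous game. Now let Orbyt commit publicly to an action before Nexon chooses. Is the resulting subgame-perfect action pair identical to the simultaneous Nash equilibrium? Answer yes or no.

Nexon best-responds to each possible Orbyt move:
- Alpha: Nexon compares 7, 14, 13, 1 and picks Std2; Orbyt would get 10.
- Beta: Nexon compares 1, 1, 9, 13 and picks Std4; Orbyt would get 8.
- Gamma: Nexon compares 6, 5, 6, 8 and picks Std4; Orbyt would get 9.
Orbyt's induced payoffs are 10, 8, 9, so Orbyt commits to Alpha. Subgame-perfect outcome: (Std2, Alpha) with payoffs (14, 10).
For the simultaneous game, intersect best replies.
Nexon's best replies: Alpha→Std2; Beta→Std4; Gamma→Std4.
Orbyt's best replies: Std1→Gamma; Std2→Gamma; Std3→Gamma; Std4→Gamma.
Only (Std4, Gamma) has each player best-responding; Nash payoffs (8, 9).
Sequential outcome (Std2, Alpha) differs from the Nash profile (Std4, Gamma).

no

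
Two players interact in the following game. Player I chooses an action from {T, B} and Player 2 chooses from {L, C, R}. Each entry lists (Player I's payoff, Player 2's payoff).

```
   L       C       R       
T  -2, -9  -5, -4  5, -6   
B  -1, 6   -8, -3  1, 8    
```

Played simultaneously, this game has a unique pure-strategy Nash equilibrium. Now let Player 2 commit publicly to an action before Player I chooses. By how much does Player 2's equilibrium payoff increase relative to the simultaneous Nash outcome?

10

Work backward from Player I's decision.
- L → Player I plays B (best of -2, -1); Player 2 gets 6.
- C → Player I plays T (best of -5, -8); Player 2 gets -4.
- R → Player I plays T (best of 5, 1); Player 2 gets -6.
Maximizing over 6, -4, -6, Player 2 chooses L. Subgame-perfect outcome: (B, L) with payoffs (-1, 6).
Now find the simultaneous Nash equilibrium.
Player I's best replies: L→B; C→T; R→T.
Player 2's best replies: T→C; B→R.
The unique mutual best reply is (T, C), giving (-5, -4).
Player 2's commitment gain: 6 − -4 = 10.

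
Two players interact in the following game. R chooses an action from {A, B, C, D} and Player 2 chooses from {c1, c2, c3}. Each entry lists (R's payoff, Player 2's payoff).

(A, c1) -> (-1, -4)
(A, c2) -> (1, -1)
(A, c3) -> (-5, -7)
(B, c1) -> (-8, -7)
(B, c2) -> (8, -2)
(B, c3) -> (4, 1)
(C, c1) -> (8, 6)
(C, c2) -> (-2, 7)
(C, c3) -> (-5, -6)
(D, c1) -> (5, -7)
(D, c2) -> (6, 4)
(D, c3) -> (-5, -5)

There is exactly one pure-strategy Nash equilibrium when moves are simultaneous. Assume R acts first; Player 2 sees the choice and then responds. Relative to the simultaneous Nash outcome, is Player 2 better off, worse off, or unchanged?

Player 2 best-responds to each possible R move:
- A: Player 2 compares -4, -1, -7 and picks c2; R would get 1.
- B: Player 2 compares -7, -2, 1 and picks c3; R would get 4.
- C: Player 2 compares 6, 7, -6 and picks c2; R would get -2.
- D: Player 2 compares -7, 4, -5 and picks c2; R would get 6.
R's induced payoffs are 1, 4, -2, 6, so R commits to D. Subgame-perfect outcome: (D, c2) with payoffs (6, 4).
For the simultaneous game, intersect best replies.
R's best replies: c1→C; c2→B; c3→B.
Player 2's best replies: A→c2; B→c3; C→c2; D→c2.
The unique mutual best reply is (B, c3), giving (4, 1).
Player 2 earns 4 sequentially versus 1 at the Nash outcome: better off.

better off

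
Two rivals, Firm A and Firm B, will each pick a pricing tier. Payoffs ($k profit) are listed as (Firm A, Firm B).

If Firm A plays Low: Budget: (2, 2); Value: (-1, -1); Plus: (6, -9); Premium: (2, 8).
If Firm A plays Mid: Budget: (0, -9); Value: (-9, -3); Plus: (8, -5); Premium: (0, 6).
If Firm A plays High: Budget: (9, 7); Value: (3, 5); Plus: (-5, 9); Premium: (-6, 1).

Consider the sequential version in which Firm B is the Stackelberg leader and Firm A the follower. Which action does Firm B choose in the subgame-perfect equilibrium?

Work backward from Firm A's decision.
- Budget: BR = High, leader payoff 7.
- Value: BR = High, leader payoff 5.
- Plus: BR = Mid, leader payoff -5.
- Premium: BR = Low, leader payoff 8.
Maximizing over 7, 5, -5, 8, Firm B chooses Premium. Subgame-perfect outcome: (Low, Premium) with payoffs (2, 8).

Premium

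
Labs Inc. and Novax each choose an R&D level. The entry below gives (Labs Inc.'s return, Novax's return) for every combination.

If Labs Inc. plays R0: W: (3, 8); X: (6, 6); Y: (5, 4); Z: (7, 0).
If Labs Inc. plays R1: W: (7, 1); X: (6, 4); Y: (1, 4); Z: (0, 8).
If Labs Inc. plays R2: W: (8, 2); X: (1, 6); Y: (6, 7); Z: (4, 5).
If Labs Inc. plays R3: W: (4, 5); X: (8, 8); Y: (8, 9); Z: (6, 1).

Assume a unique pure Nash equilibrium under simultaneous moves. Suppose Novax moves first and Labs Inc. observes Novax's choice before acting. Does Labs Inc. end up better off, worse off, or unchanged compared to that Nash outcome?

Work backward from Labs Inc.'s decision.
- W: BR = R2, leader payoff 2.
- X: BR = R3, leader payoff 8.
- Y: BR = R3, leader payoff 9.
- Z: BR = R0, leader payoff 0.
Maximizing over 2, 8, 9, 0, Novax chooses Y. Subgame-perfect outcome: (R3, Y) with payoffs (8, 9).
Now find the simultaneous Nash equilibrium.
Labs Inc.'s best replies: W→R2; X→R3; Y→R3; Z→R0.
Novax's best replies: R0→W; R1→Z; R2→Y; R3→Y.
The unique mutual best reply is (R3, Y), giving (8, 9).
Labs Inc. earns 8 sequentially versus 8 at the Nash outcome: unchanged.

unchanged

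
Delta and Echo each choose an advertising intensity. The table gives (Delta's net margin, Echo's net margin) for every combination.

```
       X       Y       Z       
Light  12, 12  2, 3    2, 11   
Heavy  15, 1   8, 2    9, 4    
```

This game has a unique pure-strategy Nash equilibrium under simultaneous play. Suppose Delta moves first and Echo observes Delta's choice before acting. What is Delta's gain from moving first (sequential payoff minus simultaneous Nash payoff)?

Work backward from Echo's decision.
- Light → Echo plays X (best of 12, 3, 11); Delta gets 12.
- Heavy → Echo plays Z (best of 1, 2, 4); Delta gets 9.
Among 12, 9, the best is 12 at Light. Subgame-perfect outcome: (Light, X) with payoffs (12, 12).
For the simultaneous game, intersect best replies.
Delta's best replies: X→Heavy; Y→Heavy; Z→Heavy.
Echo's best replies: Light→X; Heavy→Z.
The unique mutual best reply is (Heavy, Z), giving (9, 4).
Delta's commitment gain: 12 − 9 = 3.

3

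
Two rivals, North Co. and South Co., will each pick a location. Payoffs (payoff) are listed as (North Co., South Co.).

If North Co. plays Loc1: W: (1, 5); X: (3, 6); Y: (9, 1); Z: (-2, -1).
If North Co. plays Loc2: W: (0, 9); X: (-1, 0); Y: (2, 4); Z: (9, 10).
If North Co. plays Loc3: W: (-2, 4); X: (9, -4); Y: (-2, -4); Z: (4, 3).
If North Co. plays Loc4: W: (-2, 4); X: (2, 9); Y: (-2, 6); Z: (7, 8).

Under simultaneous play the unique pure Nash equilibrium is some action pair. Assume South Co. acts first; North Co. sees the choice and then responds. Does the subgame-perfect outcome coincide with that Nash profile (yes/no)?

Work backward from North Co.'s decision.
- W: North Co. compares 1, 0, -2, -2 and picks Loc1; South Co. would get 5.
- X: North Co. compares 3, -1, 9, 2 and picks Loc3; South Co. would get -4.
- Y: North Co. compares 9, 2, -2, -2 and picks Loc1; South Co. would get 1.
- Z: North Co. compares -2, 9, 4, 7 and picks Loc2; South Co. would get 10.
South Co.'s induced payoffs are 5, -4, 1, 10, so South Co. commits to Z. Subgame-perfect outcome: (Loc2, Z) with payoffs (9, 10).
For the simultaneous game, intersect best replies.
North Co.'s best replies: W→Loc1; X→Loc3; Y→Loc1; Z→Loc2.
South Co.'s best replies: Loc1→X; Loc2→Z; Loc3→W; Loc4→X.
Only (Loc2, Z) has each player best-responding; Nash payoffs (9, 10).
Sequential outcome (Loc2, Z) coincides with the Nash profile (Loc2, Z).

yes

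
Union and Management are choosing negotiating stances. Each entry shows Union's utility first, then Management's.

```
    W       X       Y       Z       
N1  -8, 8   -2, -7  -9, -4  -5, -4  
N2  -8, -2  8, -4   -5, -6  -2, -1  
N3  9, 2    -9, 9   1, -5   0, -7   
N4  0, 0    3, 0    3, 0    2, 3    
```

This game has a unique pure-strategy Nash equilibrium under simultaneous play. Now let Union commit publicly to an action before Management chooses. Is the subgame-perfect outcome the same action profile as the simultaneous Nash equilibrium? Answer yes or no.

yes

Solve by backward induction (Union leads).
- N1: Management compares 8, -7, -4, -4 and picks W; Union would get -8.
- N2: Management compares -2, -4, -6, -1 and picks Z; Union would get -2.
- N3: Management compares 2, 9, -5, -7 and picks X; Union would get -9.
- N4: Management compares 0, 0, 0, 3 and picks Z; Union would get 2.
Maximizing over -8, -2, -9, 2, Union chooses N4. Subgame-perfect outcome: (N4, Z) with payoffs (2, 3).
Now find the simultaneous Nash equilibrium.
Union's best replies: W→N3; X→N2; Y→N4; Z→N4.
Management's best replies: N1→W; N2→Z; N3→X; N4→Z.
The unique mutual best reply is (N4, Z), giving (2, 3).
Sequential outcome (N4, Z) coincides with the Nash profile (N4, Z).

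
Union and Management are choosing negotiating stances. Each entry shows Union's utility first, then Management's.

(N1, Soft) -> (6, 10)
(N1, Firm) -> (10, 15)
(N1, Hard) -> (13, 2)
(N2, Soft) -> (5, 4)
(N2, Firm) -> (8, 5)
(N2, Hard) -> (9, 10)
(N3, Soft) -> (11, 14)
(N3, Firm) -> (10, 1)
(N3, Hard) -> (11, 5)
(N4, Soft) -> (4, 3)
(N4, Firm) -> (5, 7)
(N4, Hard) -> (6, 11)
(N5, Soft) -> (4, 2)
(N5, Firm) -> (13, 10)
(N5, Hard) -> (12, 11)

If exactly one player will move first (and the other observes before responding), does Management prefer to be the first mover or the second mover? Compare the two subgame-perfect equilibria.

first

If Union leads: Management's best replies are N1→Firm, N2→Hard, N3→Soft, N4→Hard, N5→Hard; Union's induced payoffs 10, 9, 11, 6, 12; outcome (N5, Hard), payoffs (12, 11).
If Management leads: Union's best replies are Soft→N3, Firm→N5, Hard→N1; Management's induced payoffs 14, 10, 2; outcome (N3, Soft), payoffs (11, 14).
Management gets 14 moving first and 11 moving second, so Management prefers to move first.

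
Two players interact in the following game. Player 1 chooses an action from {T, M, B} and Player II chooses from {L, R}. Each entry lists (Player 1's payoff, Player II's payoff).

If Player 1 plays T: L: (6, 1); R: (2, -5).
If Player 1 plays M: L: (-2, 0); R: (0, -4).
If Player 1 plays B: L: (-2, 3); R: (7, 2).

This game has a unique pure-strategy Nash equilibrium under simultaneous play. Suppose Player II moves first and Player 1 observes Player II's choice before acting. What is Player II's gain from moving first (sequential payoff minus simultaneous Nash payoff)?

1

Solve by backward induction (Player II leads).
- L → Player 1 plays T (best of 6, -2, -2); Player II gets 1.
- R → Player 1 plays B (best of 2, 0, 7); Player II gets 2.
Among 1, 2, the best is 2 at R. Subgame-perfect outcome: (B, R) with payoffs (7, 2).
For the simultaneous game, intersect best replies.
Player 1's best replies: L→T; R→B.
Player II's best replies: T→L; M→L; B→L.
The unique mutual best reply is (T, L), giving (6, 1).
Player II's commitment gain: 2 − 1 = 1.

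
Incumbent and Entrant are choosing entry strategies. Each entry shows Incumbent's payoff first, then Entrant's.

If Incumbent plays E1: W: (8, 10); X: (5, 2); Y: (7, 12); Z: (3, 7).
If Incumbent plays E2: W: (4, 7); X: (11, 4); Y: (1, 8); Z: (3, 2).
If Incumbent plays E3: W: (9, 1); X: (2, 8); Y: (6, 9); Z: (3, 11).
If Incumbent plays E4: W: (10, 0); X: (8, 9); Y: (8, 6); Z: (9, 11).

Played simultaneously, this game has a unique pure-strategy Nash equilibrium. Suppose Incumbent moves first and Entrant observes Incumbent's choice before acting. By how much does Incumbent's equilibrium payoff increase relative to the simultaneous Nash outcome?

Backward induction with Incumbent moving first.
- E1: BR = Y, leader payoff 7.
- E2: BR = Y, leader payoff 1.
- E3: BR = Z, leader payoff 3.
- E4: BR = Z, leader payoff 9.
Incumbent's induced payoffs are 7, 1, 3, 9, so Incumbent commits to E4. Subgame-perfect outcome: (E4, Z) with payoffs (9, 11).
Under simultaneous play:
Incumbent's best replies: W→E4; X→E2; Y→E4; Z→E4.
Entrant's best replies: E1→Y; E2→Y; E3→Z; E4→Z.
Only (E4, Z) has each player best-responding; Nash payoffs (9, 11).
Incumbent's commitment gain: 9 − 9 = 0.

0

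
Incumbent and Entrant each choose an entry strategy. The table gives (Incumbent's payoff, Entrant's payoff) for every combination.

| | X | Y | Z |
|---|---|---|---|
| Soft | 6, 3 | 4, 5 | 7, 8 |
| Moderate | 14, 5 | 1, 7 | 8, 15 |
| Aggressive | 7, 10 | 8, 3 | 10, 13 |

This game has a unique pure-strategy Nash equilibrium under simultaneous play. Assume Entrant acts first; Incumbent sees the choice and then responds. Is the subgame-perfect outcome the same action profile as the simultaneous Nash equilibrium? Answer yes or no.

yes

Work backward from Incumbent's decision.
- X → Incumbent plays Moderate (best of 6, 14, 7); Entrant gets 5.
- Y → Incumbent plays Aggressive (best of 4, 1, 8); Entrant gets 3.
- Z → Incumbent plays Aggressive (best of 7, 8, 10); Entrant gets 13.
Among 5, 3, 13, the best is 13 at Z. Subgame-perfect outcome: (Aggressive, Z) with payoffs (10, 13).
Under simultaneous play:
Incumbent's best replies: X→Moderate; Y→Aggressive; Z→Aggressive.
Entrant's best replies: Soft→Z; Moderate→Z; Aggressive→Z.
The unique mutual best reply is (Aggressive, Z), giving (10, 13).
Sequential outcome (Aggressive, Z) coincides with the Nash profile (Aggressive, Z).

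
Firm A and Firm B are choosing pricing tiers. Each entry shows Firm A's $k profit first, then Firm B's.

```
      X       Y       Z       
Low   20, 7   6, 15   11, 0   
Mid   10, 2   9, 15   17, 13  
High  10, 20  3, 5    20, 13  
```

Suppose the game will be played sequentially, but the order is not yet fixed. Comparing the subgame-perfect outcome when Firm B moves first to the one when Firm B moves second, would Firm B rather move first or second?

If Firm A leads: Firm B's best replies are Low→Y, Mid→Y, High→X; Firm A's induced payoffs 6, 9, 10; outcome (High, X), payoffs (10, 20).
If Firm B leads: Firm A's best replies are X→Low, Y→Mid, Z→High; Firm B's induced payoffs 7, 15, 13; outcome (Mid, Y), payoffs (9, 15).
Firm B gets 15 moving first and 20 moving second, so Firm B prefers to move second.

second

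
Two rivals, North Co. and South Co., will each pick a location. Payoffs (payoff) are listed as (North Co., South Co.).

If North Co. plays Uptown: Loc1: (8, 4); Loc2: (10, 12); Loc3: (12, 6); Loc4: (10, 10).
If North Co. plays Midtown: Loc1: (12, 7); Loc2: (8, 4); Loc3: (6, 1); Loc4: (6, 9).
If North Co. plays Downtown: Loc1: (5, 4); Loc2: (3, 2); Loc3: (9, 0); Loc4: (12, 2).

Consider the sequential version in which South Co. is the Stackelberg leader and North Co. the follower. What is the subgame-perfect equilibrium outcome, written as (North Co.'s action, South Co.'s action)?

(Uptown, Loc2)

Solve by backward induction (South Co. leads).
- Loc1: North Co. compares 8, 12, 5 and picks Midtown; South Co. would get 7.
- Loc2: North Co. compares 10, 8, 3 and picks Uptown; South Co. would get 12.
- Loc3: North Co. compares 12, 6, 9 and picks Uptown; South Co. would get 6.
- Loc4: North Co. compares 10, 6, 12 and picks Downtown; South Co. would get 2.
Among 7, 12, 6, 2, the best is 12 at Loc2. Subgame-perfect outcome: (Uptown, Loc2) with payoffs (10, 12).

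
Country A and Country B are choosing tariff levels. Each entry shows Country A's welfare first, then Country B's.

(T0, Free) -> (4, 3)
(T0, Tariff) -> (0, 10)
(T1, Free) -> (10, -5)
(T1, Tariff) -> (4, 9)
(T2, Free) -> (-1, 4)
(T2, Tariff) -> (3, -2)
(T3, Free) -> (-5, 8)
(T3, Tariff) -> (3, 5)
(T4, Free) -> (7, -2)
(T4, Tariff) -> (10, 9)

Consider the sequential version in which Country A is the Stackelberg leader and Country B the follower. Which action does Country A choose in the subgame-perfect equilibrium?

Solve by backward induction (Country A leads).
- T0: Country B compares 3, 10 and picks Tariff; Country A would get 0.
- T1: Country B compares -5, 9 and picks Tariff; Country A would get 4.
- T2: Country B compares 4, -2 and picks Free; Country A would get -1.
- T3: Country B compares 8, 5 and picks Free; Country A would get -5.
- T4: Country B compares -2, 9 and picks Tariff; Country A would get 10.
Among 0, 4, -1, -5, 10, the best is 10 at T4. Subgame-perfect outcome: (T4, Tariff) with payoffs (10, 9).

T4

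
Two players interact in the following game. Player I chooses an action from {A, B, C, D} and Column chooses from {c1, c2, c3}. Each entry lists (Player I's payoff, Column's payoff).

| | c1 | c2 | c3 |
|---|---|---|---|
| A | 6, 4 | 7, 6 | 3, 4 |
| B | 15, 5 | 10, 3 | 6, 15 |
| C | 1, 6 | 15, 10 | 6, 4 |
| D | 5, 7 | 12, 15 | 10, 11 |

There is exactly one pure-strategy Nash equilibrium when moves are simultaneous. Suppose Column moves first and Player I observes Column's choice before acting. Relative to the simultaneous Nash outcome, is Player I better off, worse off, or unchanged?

worse off

Player I best-responds to each possible Column move:
- c1 → Player I plays B (best of 6, 15, 1, 5); Column gets 5.
- c2 → Player I plays C (best of 7, 10, 15, 12); Column gets 10.
- c3 → Player I plays D (best of 3, 6, 6, 10); Column gets 11.
Among 5, 10, 11, the best is 11 at c3. Subgame-perfect outcome: (D, c3) with payoffs (10, 11).
For the simultaneous game, intersect best replies.
Player I's best replies: c1→B; c2→C; c3→D.
Column's best replies: A→c2; B→c3; C→c2; D→c2.
The unique mutual best reply is (C, c2), giving (15, 10).
Player I earns 10 sequentially versus 15 at the Nash outcome: worse off.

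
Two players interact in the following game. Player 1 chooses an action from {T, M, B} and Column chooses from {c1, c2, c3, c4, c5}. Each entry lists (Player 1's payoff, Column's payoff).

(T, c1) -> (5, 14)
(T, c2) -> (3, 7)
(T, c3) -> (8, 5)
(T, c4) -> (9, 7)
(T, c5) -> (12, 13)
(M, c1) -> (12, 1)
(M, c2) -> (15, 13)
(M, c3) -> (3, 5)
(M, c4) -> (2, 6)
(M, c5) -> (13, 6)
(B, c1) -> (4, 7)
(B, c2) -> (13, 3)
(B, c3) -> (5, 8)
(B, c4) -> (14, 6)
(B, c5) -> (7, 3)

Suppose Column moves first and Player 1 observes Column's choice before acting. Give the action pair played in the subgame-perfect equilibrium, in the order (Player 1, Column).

Work backward from Player 1's decision.
- c1: BR = M, leader payoff 1.
- c2: BR = M, leader payoff 13.
- c3: BR = T, leader payoff 5.
- c4: BR = B, leader payoff 6.
- c5: BR = M, leader payoff 6.
Among 1, 13, 5, 6, 6, the best is 13 at c2. Subgame-perfect outcome: (M, c2) with payoffs (15, 13).

(M, c2)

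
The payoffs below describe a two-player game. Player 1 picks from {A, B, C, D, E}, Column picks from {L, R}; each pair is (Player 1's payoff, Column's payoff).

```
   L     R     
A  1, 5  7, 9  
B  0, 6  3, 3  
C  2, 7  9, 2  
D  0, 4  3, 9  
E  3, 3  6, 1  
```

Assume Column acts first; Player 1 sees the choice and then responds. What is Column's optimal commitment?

Solve by backward induction (Column leads).
- L: Player 1 compares 1, 0, 2, 0, 3 and picks E; Column would get 3.
- R: Player 1 compares 7, 3, 9, 3, 6 and picks C; Column would get 2.
Among 3, 2, the best is 3 at L. Subgame-perfect outcome: (E, L) with payoffs (3, 3).

L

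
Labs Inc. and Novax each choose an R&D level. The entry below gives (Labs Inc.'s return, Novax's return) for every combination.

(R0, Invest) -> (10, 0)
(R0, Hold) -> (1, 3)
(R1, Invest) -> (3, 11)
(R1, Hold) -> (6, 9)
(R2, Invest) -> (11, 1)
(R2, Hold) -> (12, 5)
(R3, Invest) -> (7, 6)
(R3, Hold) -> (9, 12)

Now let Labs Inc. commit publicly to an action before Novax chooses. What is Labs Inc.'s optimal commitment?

Work backward from Novax's decision.
- R0: BR = Hold, leader payoff 1.
- R1: BR = Invest, leader payoff 3.
- R2: BR = Hold, leader payoff 12.
- R3: BR = Hold, leader payoff 9.
Maximizing over 1, 3, 12, 9, Labs Inc. chooses R2. Subgame-perfect outcome: (R2, Hold) with payoffs (12, 5).

R2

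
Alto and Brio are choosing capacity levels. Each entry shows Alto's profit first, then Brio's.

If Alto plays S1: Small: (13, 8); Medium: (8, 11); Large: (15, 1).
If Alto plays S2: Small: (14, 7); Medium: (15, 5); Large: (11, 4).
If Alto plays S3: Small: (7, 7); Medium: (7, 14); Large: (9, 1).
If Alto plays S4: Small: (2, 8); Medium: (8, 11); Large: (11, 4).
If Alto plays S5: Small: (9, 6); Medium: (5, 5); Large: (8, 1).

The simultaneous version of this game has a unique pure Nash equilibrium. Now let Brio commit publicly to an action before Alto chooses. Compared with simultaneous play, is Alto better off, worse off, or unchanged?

Work backward from Alto's decision.
- Small: BR = S2, leader payoff 7.
- Medium: BR = S2, leader payoff 5.
- Large: BR = S1, leader payoff 1.
Maximizing over 7, 5, 1, Brio chooses Small. Subgame-perfect outcome: (S2, Small) with payoffs (14, 7).
Now find the simultaneous Nash equilibrium.
Alto's best replies: Small→S2; Medium→S2; Large→S1.
Brio's best replies: S1→Medium; S2→Small; S3→Medium; S4→Medium; S5→Small.
The unique mutual best reply is (S2, Small), giving (14, 7).
Alto earns 14 sequentially versus 14 at the Nash outcome: unchanged.

unchanged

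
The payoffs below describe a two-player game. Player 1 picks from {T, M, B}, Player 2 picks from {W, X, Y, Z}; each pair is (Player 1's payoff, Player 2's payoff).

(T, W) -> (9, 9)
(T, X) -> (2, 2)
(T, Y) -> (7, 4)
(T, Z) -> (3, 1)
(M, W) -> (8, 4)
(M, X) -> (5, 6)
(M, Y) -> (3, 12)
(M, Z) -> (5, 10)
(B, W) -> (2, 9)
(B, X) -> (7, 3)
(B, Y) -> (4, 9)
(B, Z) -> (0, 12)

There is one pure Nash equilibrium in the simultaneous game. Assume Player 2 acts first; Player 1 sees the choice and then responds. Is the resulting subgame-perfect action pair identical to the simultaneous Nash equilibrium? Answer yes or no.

no

Work backward from Player 1's decision.
- W: BR = T, leader payoff 9.
- X: BR = B, leader payoff 3.
- Y: BR = T, leader payoff 4.
- Z: BR = M, leader payoff 10.
Player 2's induced payoffs are 9, 3, 4, 10, so Player 2 commits to Z. Subgame-perfect outcome: (M, Z) with payoffs (5, 10).
For the simultaneous game, intersect best replies.
Player 1's best replies: W→T; X→B; Y→T; Z→M.
Player 2's best replies: T→W; M→Y; B→Z.
Only (T, W) has each player best-responding; Nash payoffs (9, 9).
Sequential outcome (M, Z) differs from the Nash profile (T, W).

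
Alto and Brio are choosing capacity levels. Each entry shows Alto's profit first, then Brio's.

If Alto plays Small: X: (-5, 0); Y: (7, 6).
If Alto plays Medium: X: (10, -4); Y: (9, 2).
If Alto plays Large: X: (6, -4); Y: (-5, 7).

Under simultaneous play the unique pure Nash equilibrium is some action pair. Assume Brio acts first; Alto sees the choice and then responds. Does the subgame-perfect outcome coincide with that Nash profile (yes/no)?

yes

Solve by backward induction (Brio leads).
- X → Alto plays Medium (best of -5, 10, 6); Brio gets -4.
- Y → Alto plays Medium (best of 7, 9, -5); Brio gets 2.
Brio's induced payoffs are -4, 2, so Brio commits to Y. Subgame-perfect outcome: (Medium, Y) with payoffs (9, 2).
Under simultaneous play:
Alto's best replies: X→Medium; Y→Medium.
Brio's best replies: Small→Y; Medium→Y; Large→Y.
The unique mutual best reply is (Medium, Y), giving (9, 2).
Sequential outcome (Medium, Y) coincides with the Nash profile (Medium, Y).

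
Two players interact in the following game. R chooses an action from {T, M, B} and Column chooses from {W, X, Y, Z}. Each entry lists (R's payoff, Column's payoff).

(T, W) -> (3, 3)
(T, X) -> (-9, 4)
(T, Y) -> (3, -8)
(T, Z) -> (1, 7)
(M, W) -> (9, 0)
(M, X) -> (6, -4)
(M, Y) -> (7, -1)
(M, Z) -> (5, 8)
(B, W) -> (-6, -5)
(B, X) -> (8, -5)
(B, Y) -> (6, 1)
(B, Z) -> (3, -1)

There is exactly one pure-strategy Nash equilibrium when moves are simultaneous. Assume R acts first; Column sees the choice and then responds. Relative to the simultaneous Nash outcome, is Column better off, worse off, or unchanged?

worse off

Solve by backward induction (R leads).
- T → Column plays Z (best of 3, 4, -8, 7); R gets 1.
- M → Column plays Z (best of 0, -4, -1, 8); R gets 5.
- B → Column plays Y (best of -5, -5, 1, -1); R gets 6.
Maximizing over 1, 5, 6, R chooses B. Subgame-perfect outcome: (B, Y) with payoffs (6, 1).
Under simultaneous play:
R's best replies: W→M; X→B; Y→M; Z→M.
Column's best replies: T→Z; M→Z; B→Y.
The unique mutual best reply is (M, Z), giving (5, 8).
Column earns 1 sequentially versus 8 at the Nash outcome: worse off.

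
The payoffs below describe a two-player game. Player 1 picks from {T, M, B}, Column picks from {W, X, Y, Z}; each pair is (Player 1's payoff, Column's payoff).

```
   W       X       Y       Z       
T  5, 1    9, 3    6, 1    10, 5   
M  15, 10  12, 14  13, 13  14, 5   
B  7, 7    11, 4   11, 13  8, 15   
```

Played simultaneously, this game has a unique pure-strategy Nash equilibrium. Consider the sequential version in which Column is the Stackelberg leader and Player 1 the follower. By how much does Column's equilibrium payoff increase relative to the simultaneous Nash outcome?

0

Backward induction with Column moving first.
- W → Player 1 plays M (best of 5, 15, 7); Column gets 10.
- X → Player 1 plays M (best of 9, 12, 11); Column gets 14.
- Y → Player 1 plays M (best of 6, 13, 11); Column gets 13.
- Z → Player 1 plays M (best of 10, 14, 8); Column gets 5.
Maximizing over 10, 14, 13, 5, Column chooses X. Subgame-perfect outcome: (M, X) with payoffs (12, 14).
For the simultaneous game, intersect best replies.
Player 1's best replies: W→M; X→M; Y→M; Z→M.
Column's best replies: T→Z; M→X; B→Z.
Only (M, X) has each player best-responding; Nash payoffs (12, 14).
Column's commitment gain: 14 − 14 = 0.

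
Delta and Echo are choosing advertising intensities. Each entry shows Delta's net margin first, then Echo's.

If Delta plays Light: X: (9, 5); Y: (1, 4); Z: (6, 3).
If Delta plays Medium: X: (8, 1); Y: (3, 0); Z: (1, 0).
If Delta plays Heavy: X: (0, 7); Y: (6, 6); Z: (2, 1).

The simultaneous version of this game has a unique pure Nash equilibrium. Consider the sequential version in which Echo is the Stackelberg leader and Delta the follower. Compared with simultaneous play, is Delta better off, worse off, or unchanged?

worse off

Solve by backward induction (Echo leads).
- X: Delta compares 9, 8, 0 and picks Light; Echo would get 5.
- Y: Delta compares 1, 3, 6 and picks Heavy; Echo would get 6.
- Z: Delta compares 6, 1, 2 and picks Light; Echo would get 3.
Among 5, 6, 3, the best is 6 at Y. Subgame-perfect outcome: (Heavy, Y) with payoffs (6, 6).
For the simultaneous game, intersect best replies.
Delta's best replies: X→Light; Y→Heavy; Z→Light.
Echo's best replies: Light→X; Medium→X; Heavy→X.
Only (Light, X) has each player best-responding; Nash payoffs (9, 5).
Delta earns 6 sequentially versus 9 at the Nash outcome: worse off.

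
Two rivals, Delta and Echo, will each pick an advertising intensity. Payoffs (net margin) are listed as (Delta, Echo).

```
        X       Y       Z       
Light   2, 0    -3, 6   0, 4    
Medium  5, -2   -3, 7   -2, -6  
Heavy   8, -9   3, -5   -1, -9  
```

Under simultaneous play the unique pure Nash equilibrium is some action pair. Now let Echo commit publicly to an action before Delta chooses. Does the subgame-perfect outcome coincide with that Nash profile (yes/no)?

Work backward from Delta's decision.
- X: BR = Heavy, leader payoff -9.
- Y: BR = Heavy, leader payoff -5.
- Z: BR = Light, leader payoff 4.
Maximizing over -9, -5, 4, Echo chooses Z. Subgame-perfect outcome: (Light, Z) with payoffs (0, 4).
For the simultaneous game, intersect best replies.
Delta's best replies: X→Heavy; Y→Heavy; Z→Light.
Echo's best replies: Light→Y; Medium→Y; Heavy→Y.
Only (Heavy, Y) has each player best-responding; Nash payoffs (3, -5).
Sequential outcome (Light, Z) differs from the Nash profile (Heavy, Y).

no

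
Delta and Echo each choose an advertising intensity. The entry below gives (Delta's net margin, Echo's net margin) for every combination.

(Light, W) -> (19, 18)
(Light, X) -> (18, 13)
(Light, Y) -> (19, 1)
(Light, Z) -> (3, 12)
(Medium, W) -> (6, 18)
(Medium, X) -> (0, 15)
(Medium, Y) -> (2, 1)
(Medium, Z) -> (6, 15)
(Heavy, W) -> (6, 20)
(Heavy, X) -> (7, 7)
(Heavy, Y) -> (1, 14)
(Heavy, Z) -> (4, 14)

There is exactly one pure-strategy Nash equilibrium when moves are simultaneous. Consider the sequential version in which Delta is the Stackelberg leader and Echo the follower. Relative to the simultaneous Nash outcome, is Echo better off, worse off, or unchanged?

unchanged

Solve by backward induction (Delta leads).
- Light → Echo plays W (best of 18, 13, 1, 12); Delta gets 19.
- Medium → Echo plays W (best of 18, 15, 1, 15); Delta gets 6.
- Heavy → Echo plays W (best of 20, 7, 14, 14); Delta gets 6.
Delta's induced payoffs are 19, 6, 6, so Delta commits to Light. Subgame-perfect outcome: (Light, W) with payoffs (19, 18).
Under simultaneous play:
Delta's best replies: W→Light; X→Light; Y→Light; Z→Medium.
Echo's best replies: Light→W; Medium→W; Heavy→W.
The unique mutual best reply is (Light, W), giving (19, 18).
Echo earns 18 sequentially versus 18 at the Nash outcome: unchanged.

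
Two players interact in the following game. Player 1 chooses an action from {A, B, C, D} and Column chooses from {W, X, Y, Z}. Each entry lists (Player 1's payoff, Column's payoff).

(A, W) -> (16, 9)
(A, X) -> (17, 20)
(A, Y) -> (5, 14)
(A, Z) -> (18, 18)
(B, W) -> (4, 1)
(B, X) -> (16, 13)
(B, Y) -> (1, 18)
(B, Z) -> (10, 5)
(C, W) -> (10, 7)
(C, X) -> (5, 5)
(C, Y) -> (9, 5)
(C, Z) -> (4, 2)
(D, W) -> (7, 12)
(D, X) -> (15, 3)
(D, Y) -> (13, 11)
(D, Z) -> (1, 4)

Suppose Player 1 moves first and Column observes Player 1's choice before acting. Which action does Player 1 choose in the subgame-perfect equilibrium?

Backward induction with Player 1 moving first.
- A: Column compares 9, 20, 14, 18 and picks X; Player 1 would get 17.
- B: Column compares 1, 13, 18, 5 and picks Y; Player 1 would get 1.
- C: Column compares 7, 5, 5, 2 and picks W; Player 1 would get 10.
- D: Column compares 12, 3, 11, 4 and picks W; Player 1 would get 7.
Maximizing over 17, 1, 10, 7, Player 1 chooses A. Subgame-perfect outcome: (A, X) with payoffs (17, 20).

A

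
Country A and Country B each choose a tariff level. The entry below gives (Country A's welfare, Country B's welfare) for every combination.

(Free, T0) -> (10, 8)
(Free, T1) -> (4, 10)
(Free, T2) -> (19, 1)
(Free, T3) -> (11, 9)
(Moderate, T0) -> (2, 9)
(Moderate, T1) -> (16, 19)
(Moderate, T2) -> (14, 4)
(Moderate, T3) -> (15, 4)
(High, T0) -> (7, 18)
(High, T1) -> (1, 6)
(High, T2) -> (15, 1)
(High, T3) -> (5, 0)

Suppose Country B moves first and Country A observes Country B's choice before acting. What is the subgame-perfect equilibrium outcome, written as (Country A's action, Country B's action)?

(Moderate, T1)

Country A best-responds to each possible Country B move:
- T0: BR = Free, leader payoff 8.
- T1: BR = Moderate, leader payoff 19.
- T2: BR = Free, leader payoff 1.
- T3: BR = Moderate, leader payoff 4.
Maximizing over 8, 19, 1, 4, Country B chooses T1. Subgame-perfect outcome: (Moderate, T1) with payoffs (16, 19).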